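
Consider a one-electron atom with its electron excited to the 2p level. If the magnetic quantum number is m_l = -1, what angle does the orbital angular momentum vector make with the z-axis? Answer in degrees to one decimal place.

θ ≈ 135.0°

The 2p level has l = 1.
|L| = ℏ√(l(l+1)) = √2 ℏ.
L_z = m_l ℏ = −1ℏ.
cos θ = L_z/|L| = -1/√2, so θ ≈ 135.0°.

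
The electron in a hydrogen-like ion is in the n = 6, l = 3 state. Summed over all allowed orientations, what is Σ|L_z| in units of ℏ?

m_l ∈ {-3, -2, -1, 0, 1, 2, 3}.
Σ|m_l| = 2·3(3+1)/2 = 12.

Σ|L_z| = 12 ℏ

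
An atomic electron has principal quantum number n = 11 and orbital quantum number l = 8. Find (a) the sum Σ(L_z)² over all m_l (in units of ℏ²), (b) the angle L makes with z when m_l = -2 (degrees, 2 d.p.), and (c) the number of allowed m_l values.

Σ(L_z)² = 408 ℏ²; θ(m_l=-2) ≈ 103.63°; 17 values

Σ m_l² = 408, so Σ(L_z)² = 408 ℏ².
For m_l = -2: cos θ = -2/√72, θ ≈ 103.63°.
There are 2l+1 = 17 values of m_l.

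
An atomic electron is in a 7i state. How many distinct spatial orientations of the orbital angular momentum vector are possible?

7i means n = 7, l = 6.
The number of m_l values is 2l + 1 = 2·6 + 1 = 13.

13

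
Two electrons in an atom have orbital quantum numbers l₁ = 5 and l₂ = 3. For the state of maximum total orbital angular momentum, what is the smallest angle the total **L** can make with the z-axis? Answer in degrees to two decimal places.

By the triangle rule, |l₁ − l₂| ≤ L ≤ l₁ + l₂.
So L can be 2, 3, 4, 5, 6, 7, 8.
The maximum is L = 8, with |L_tot| = ℏ√(8·9) = 6√2 ℏ.
The minimum angle with z is arccos(8/√72) ≈ 19.47°.

θ_min ≈ 19.47°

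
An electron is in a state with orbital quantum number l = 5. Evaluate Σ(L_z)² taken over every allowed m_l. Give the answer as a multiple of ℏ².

The allowed m_l values are -5, -4, -3, -2, -1, 0, 1, 2, 3, 4, 5.
Σ m_l² = 2·(1 + 4 + 9 + 16 + 25) = 110.

Σ(L_z)² = 110 ℏ²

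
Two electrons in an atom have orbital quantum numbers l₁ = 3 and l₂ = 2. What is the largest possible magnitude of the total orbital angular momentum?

|L_tot|_max = √30 ℏ ≈ 5.477ℏ

The total orbital quantum number L ranges from |l₁ − l₂| to l₁ + l₂ in integer steps.
So L can be 1, 2, 3, 4, 5.
The largest magnitude corresponds to L = 5: |L_tot| = ℏ√(5·6) = √30 ℏ.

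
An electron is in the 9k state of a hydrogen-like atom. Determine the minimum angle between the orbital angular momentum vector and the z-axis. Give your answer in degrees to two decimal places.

θ_min ≈ 20.70°

9k means n = 9, l = 7.
|L| = √(l(l+1)) ℏ = 2√14 ℏ.
The smallest angle corresponds to the largest L_z, i.e. m_l = l = 7, giving L_z = 7ℏ.
cos θ_min = 7/√56, so θ_min ≈ 20.70°.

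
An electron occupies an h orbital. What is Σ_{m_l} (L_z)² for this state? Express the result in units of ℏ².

Σ(L_z)² = 110 ℏ²

An h state has l = 5.
The allowed m_l values are -5, -4, -3, -2, -1, 0, 1, 2, 3, 4, 5.
Σ m_l² = 2·(1 + 4 + 9 + 16 + 25) = 110.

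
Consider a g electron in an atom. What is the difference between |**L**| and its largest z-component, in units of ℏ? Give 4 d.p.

|L| − L_z,max ≈ 0.4721ℏ

The letter g corresponds to l = 4.
|L| = 2√5 ℏ ≈ 4.4721ℏ, while L_z,max = lℏ = 4ℏ.
The difference is (2√5 − 4)ℏ ≈ 0.4721ℏ.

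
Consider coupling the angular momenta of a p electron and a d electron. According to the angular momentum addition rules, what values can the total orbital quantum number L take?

L = 1, 2, 3

The total orbital quantum number L ranges from |l₁ − l₂| to l₁ + l₂ in integer steps.
Allowed values: L = 1, 2, 3.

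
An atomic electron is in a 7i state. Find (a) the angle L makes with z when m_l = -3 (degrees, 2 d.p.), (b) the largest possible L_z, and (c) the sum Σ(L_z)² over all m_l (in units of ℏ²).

For 7i, l = 6.
For m_l = -3: cos θ = -3/√42, θ ≈ 117.58°.
L_z,max = lℏ = 6ℏ.
Σ m_l² = 182, so Σ(L_z)² = 182 ℏ².

θ(m_l=-3) ≈ 117.58°; L_z,max = 6ℏ; Σ(L_z)² = 182 ℏ²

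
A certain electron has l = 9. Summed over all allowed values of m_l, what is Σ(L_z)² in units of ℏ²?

The allowed m_l values are -9, -8, -7, -6, -5, -4, -3, -2, -1, 0, 1, 2, 3, 4, 5, 6, 7, 8, 9.
Summing m² from −9 to 9: Σ m_l² = 570.

Σ(L_z)² = 570 ℏ²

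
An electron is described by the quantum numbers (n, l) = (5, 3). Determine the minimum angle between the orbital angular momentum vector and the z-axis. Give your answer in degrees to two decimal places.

θ_min ≈ 30.00°

|L| = ℏ√(l(l+1)) = 2√3 ℏ.
The smallest angle corresponds to the largest L_z, i.e. m_l = l = 3, giving L_z = 3ℏ.
cos θ_min = 3/√12, so θ_min ≈ 30.00°.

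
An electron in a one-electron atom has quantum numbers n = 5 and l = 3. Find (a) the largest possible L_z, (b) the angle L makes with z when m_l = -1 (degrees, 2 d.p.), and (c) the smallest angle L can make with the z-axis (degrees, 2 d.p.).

L_z,max = 3ℏ; θ(m_l=-1) ≈ 106.78°; θ_min ≈ 30.00°

L_z,max = lℏ = 3ℏ.
For m_l = -1: cos θ = -1/√12, θ ≈ 106.78°.
cos θ_min = 3/√12, so θ_min ≈ 30.00°.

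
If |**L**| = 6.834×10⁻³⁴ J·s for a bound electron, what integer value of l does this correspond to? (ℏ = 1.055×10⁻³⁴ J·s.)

In units of ℏ, |L| ≈ 6.478.
Set l(l+1) = 41.96; the integer solution is l = 6.

l = 6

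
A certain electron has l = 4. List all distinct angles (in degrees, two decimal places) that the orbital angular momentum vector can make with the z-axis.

θ ∈ {26.57°, 47.87°, 63.43°, 77.08°, 90.00°, 102.92°, 116.57°, 132.13°, 153.43°}

|L|² = l(l+1)ℏ² = 20ℏ², so |L| = 2√5 ℏ.
cos θ = m_l/√20 for each m_l ∈ {-4, -3, -2, -1, 0, 1, 2, 3, 4}.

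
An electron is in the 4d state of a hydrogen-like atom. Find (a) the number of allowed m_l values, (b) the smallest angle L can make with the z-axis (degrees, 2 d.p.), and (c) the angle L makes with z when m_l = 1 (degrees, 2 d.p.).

The 4d subshell has l = 2.
There are 2l+1 = 5 values of m_l.
cos θ_min = 2/√6, so θ_min ≈ 35.26°.
For m_l = 1: cos θ = 1/√6, θ ≈ 65.91°.

5 values; θ_min ≈ 35.26°; θ(m_l=1) ≈ 65.91°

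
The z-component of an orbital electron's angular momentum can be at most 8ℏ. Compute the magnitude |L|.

|L| = 6√2 ℏ ≈ 8.485ℏ

L_z,max = lℏ, so l = 8.
|L| = √(l(l+1)) ℏ = 6√2 ℏ.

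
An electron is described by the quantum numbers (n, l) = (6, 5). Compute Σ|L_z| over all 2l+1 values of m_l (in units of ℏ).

Σ|L_z| = 30 ℏ

The allowed m_l values are -5, -4, -3, -2, -1, 0, 1, 2, 3, 4, 5.
Σ|m_l| = l(l+1) = 30.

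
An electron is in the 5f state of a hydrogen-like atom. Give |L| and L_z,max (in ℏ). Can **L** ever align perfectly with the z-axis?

5f means n = 5, l = 3.
|L| = 2√3 ℏ ≈ 3.4641ℏ, while L_z,max = lℏ = 3ℏ.
Since |L| > L_z,max, the vector can never point exactly along z; the closest it comes is θ_min = arccos(3/√12) ≈ 30.0°.

No: L_z,max = 3ℏ < |L| = 2√3 ℏ ≈ 3.464ℏ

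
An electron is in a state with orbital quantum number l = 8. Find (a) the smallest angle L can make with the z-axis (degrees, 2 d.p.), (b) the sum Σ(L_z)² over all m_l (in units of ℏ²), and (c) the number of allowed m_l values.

cos θ_min = 8/√72, so θ_min ≈ 19.47°.
Σ m_l² = 408, so Σ(L_z)² = 408 ℏ².
There are 2l+1 = 17 values of m_l.

θ_min ≈ 19.47°; Σ(L_z)² = 408 ℏ²; 17 values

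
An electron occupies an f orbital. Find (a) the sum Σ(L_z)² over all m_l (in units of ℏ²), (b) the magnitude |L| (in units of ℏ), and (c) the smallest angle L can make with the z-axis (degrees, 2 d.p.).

For an f orbital, l = 3.
Σ m_l² = 28, so Σ(L_z)² = 28 ℏ².
|L| = ℏ√(3·4) = 2√3 ℏ ≈ 3.464ℏ.
cos θ_min = 3/√12, so θ_min ≈ 30.00°.

Σ(L_z)² = 28 ℏ²; |L| = 2√3 ℏ ≈ 3.464ℏ; θ_min ≈ 30.00°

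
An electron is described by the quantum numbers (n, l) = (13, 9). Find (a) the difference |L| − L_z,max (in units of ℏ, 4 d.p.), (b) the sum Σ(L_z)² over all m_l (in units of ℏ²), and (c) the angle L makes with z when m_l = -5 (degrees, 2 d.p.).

|L|−L_z,max ≈ 0.4868ℏ; Σ(L_z)² = 570 ℏ²; θ(m_l=-5) ≈ 121.81°

|L| − L_z,max = (3√10 − 9)ℏ ≈ 0.4868ℏ.
Σ m_l² = 570, so Σ(L_z)² = 570 ℏ².
For m_l = -5: cos θ = -5/√90, θ ≈ 121.81°.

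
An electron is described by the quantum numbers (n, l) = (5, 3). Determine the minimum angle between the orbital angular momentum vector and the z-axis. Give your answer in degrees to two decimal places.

|L| = √(l(l+1)) ℏ = 2√3 ℏ.
The smallest angle corresponds to the largest L_z, i.e. m_l = l = 3, giving L_z = 3ℏ.
cos θ_min = 3/√12, so θ_min ≈ 30.00°.

θ_min ≈ 30.00°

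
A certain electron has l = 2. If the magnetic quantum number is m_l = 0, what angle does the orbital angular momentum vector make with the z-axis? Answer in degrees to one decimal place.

|L| = √(l(l+1)) ℏ = √6 ℏ.
L_z = m_l ℏ = 0ℏ.
cos θ = L_z/|L| = 0/√6, so θ ≈ 90.0°.

θ ≈ 90.0°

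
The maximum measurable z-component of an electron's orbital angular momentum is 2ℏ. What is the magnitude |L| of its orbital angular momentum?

Since max m_l = l, l = 2.
|L| = √(l(l+1)) ℏ = √6 ℏ.

|L| = √6 ℏ ≈ 2.449ℏ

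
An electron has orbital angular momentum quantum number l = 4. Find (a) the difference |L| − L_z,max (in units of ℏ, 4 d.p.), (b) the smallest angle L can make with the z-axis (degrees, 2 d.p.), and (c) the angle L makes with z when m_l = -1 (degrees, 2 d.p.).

|L|−L_z,max ≈ 0.4721ℏ; θ_min ≈ 26.57°; θ(m_l=-1) ≈ 102.92°

|L| − L_z,max = (2√5 − 4)ℏ ≈ 0.4721ℏ.
cos θ_min = 4/√20, so θ_min ≈ 26.57°.
For m_l = -1: cos θ = -1/√20, θ ≈ 102.92°.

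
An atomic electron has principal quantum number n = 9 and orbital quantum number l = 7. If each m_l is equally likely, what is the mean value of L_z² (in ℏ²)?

⟨L_z²⟩ = 18.67 ℏ²

m_l ∈ {-7, -6, -5, -4, -3, -2, -1, 0, 1, 2, 3, 4, 5, 6, 7}.
Average of L_z² over 15 states: 280/15 ℏ² = 18.67 ℏ².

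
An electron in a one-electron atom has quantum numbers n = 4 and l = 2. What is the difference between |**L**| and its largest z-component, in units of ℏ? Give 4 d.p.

|L| = √6 ℏ ≈ 2.4495ℏ, while L_z,max = lℏ = 2ℏ.
The difference is (√6 − 2)ℏ ≈ 0.4495ℏ.

|L| − L_z,max ≈ 0.4495ℏ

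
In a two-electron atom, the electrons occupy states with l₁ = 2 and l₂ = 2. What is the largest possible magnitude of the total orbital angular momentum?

|L_tot|_max = 2√5 ℏ ≈ 4.472ℏ

The total orbital quantum number L ranges from |l₁ − l₂| to l₁ + l₂ in integer steps.
Allowed values: L = 0, 1, 2, 3, 4.
The largest magnitude corresponds to L = 4: |L_tot| = ℏ√(4·5) = 2√5 ℏ.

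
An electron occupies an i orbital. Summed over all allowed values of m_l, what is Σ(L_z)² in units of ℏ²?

An i state has l = 6.
m_l runs from −6 to 6, i.e. {-6, -5, -4, -3, -2, -1, 0, 1, 2, 3, 4, 5, 6}.
Summing m² from −6 to 6: Σ m_l² = 182.

Σ(L_z)² = 182 ℏ²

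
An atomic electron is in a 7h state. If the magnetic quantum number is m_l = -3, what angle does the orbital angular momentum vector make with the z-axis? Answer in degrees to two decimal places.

The 7h subshell has l = 5.
|L|² = l(l+1)ℏ² = 30ℏ², so |L| = √30 ℏ.
L_z = m_l ℏ = −3ℏ.
cos θ = L_z/|L| = -3/√30, so θ ≈ 123.21°.

θ ≈ 123.21°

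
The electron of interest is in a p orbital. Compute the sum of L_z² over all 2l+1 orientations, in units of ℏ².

P corresponds to l = 1.
The allowed m_l values are -1, 0, 1.
Summing m² from −1 to 1: Σ m_l² = 2.

Σ(L_z)² = 2 ℏ²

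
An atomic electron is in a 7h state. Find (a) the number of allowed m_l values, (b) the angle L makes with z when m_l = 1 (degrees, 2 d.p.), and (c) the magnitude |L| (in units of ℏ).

11 values; θ(m_l=1) ≈ 79.48°; |L| = √30 ℏ ≈ 5.477ℏ

For 7h, l = 5.
There are 2l+1 = 11 values of m_l.
For m_l = 1: cos θ = 1/√30, θ ≈ 79.48°.
|L| = ℏ√(5·6) = √30 ℏ ≈ 5.477ℏ.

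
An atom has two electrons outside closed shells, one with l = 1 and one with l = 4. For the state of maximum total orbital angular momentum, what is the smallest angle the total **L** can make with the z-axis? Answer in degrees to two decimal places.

θ_min ≈ 24.09°

L runs from |1 − 4| = 3 to 1 + 4 = 5.
L ∈ {3, 4, 5}.
The maximum is L = 5, with |L_tot| = ℏ√(5·6) = √30 ℏ.
The minimum angle with z is arccos(5/√30) ≈ 24.09°.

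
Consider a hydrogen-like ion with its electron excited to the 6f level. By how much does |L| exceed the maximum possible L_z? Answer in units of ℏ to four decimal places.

The 6f level has l = 3.
|L| = 2√3 ℏ ≈ 3.4641ℏ, while L_z,max = lℏ = 3ℏ.
The difference is (2√3 − 3)ℏ ≈ 0.4641ℏ.

|L| − L_z,max ≈ 0.4641ℏ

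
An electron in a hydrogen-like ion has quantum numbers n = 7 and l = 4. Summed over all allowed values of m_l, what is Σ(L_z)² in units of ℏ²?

m_l ∈ {-4, -3, -2, -1, 0, 1, 2, 3, 4}.
Σ m_l² = l(l+1)(2l+1)/3 = 4·5·9/3 = 60.

Σ(L_z)² = 60 ℏ²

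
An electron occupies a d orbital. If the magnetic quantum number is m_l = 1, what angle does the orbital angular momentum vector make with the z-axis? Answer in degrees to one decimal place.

θ ≈ 65.9°

The letter d corresponds to l = 2.
|L| = ℏ√(l(l+1)) = √6 ℏ.
L_z = m_l ℏ = 1ℏ.
cos θ = L_z/|L| = 1/√6, so θ ≈ 65.9°.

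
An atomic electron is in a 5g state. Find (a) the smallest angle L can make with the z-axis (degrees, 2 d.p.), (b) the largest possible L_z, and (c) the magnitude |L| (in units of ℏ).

θ_min ≈ 26.57°; L_z,max = 4ℏ; |L| = 2√5 ℏ ≈ 4.472ℏ

5g means n = 5, l = 4.
cos θ_min = 4/√20, so θ_min ≈ 26.57°.
L_z,max = lℏ = 4ℏ.
|L| = ℏ√(4·5) = 2√5 ℏ ≈ 4.472ℏ.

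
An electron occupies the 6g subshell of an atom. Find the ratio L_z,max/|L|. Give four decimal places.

For 6g, l = 4.
|L| = 2√5 ℏ ≈ 4.4721ℏ, while L_z,max = lℏ = 4ℏ.
L_z,max/|L| = 4/√20 = 0.8944.

L_z,max/|L| = 0.8944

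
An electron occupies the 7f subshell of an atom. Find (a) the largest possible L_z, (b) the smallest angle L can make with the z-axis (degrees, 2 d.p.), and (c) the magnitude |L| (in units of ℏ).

7f means n = 7, l = 3.
L_z,max = lℏ = 3ℏ.
cos θ_min = 3/√12, so θ_min ≈ 30.00°.
|L| = ℏ√(3·4) = 2√3 ℏ ≈ 3.464ℏ.

L_z,max = 3ℏ; θ_min ≈ 30.00°; |L| = 2√3 ℏ ≈ 3.464ℏ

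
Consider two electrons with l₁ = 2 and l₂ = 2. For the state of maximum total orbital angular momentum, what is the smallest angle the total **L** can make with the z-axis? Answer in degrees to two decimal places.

Angular momentum addition gives L = |l₁ − l₂|, …, l₁ + l₂.
Allowed values: L = 0, 1, 2, 3, 4.
The maximum is L = 4, with |L_tot| = ℏ√(4·5) = 2√5 ℏ.
The minimum angle with z is arccos(4/√20) ≈ 26.57°.

θ_min ≈ 26.57°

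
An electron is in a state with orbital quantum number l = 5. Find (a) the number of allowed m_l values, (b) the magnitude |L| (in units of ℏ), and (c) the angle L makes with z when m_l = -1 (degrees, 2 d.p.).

There are 2l+1 = 11 values of m_l.
|L| = ℏ√(5·6) = √30 ℏ ≈ 5.477ℏ.
For m_l = -1: cos θ = -1/√30, θ ≈ 100.52°.

11 values; |L| = √30 ℏ ≈ 5.477ℏ; θ(m_l=-1) ≈ 100.52°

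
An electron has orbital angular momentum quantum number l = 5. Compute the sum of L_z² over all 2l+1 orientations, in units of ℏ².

m_l ∈ {-5, -4, -3, -2, -1, 0, 1, 2, 3, 4, 5}.
Σ m_l² = l(l+1)(2l+1)/3 = 5·6·11/3 = 110.

Σ(L_z)² = 110 ℏ²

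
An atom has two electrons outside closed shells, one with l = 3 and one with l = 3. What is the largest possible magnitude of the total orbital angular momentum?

|L_tot|_max = √42 ℏ ≈ 6.481ℏ

The total orbital quantum number L ranges from |l₁ − l₂| to l₁ + l₂ in integer steps.
So L can be 0, 1, 2, 3, 4, 5, 6.
The largest magnitude corresponds to L = 6: |L_tot| = ℏ√(6·7) = √42 ℏ.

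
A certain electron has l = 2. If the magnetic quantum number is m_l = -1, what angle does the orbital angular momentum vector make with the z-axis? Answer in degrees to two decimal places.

|L|² = l(l+1)ℏ² = 6ℏ², so |L| = √6 ℏ.
L_z = m_l ℏ = −1ℏ.
cos θ = L_z/|L| = -1/√6, so θ ≈ 114.09°.

θ ≈ 114.09°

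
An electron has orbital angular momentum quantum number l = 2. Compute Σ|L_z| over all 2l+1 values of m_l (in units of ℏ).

Σ|L_z| = 6 ℏ

m_l ∈ {-2, -1, 0, 1, 2}.
Σ|m_l| = l(l+1) = 6.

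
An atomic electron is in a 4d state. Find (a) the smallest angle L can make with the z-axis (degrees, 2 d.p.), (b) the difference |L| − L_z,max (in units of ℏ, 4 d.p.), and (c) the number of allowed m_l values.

4d means n = 4, l = 2.
cos θ_min = 2/√6, so θ_min ≈ 35.26°.
|L| − L_z,max = (√6 − 2)ℏ ≈ 0.4495ℏ.
There are 2l+1 = 5 values of m_l.

θ_min ≈ 35.26°; |L|−L_z,max ≈ 0.4495ℏ; 5 values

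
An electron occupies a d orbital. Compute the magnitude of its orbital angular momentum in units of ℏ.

D corresponds to l = 2.
|L| = ℏ√(l(l+1)) = ℏ√(2·3) = √6 ℏ

|L| = √6 ℏ ≈ 2.449ℏ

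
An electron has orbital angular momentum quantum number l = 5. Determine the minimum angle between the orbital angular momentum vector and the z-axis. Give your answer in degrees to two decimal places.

θ_min ≈ 24.09°

|L| = ℏ√(l(l+1)) = √30 ℏ.
The smallest angle corresponds to the largest L_z, i.e. m_l = l = 5, giving L_z = 5ℏ.
cos θ_min = 5/√30, so θ_min ≈ 24.09°.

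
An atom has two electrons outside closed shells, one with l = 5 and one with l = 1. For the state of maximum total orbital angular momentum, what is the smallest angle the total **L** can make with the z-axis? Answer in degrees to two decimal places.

L runs from |5 − 1| = 4 to 5 + 1 = 6.
So L can be 4, 5, 6.
The maximum is L = 6, with |L_tot| = ℏ√(6·7) = √42 ℏ.
The minimum angle with z is arccos(6/√42) ≈ 22.21°.

θ_min ≈ 22.21°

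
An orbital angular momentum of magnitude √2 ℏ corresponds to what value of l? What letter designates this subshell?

|L| = ℏ√(l(l+1)), so l(l+1) = 2.
l² + l − 2 = 0 ⇒ l = 1.

l = 1 (p orbital)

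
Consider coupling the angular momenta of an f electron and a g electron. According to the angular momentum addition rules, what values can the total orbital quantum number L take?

L runs from |3 − 4| = 1 to 3 + 4 = 7.
Allowed values: L = 1, 2, 3, 4, 5, 6, 7.

L = 1, 2, 3, 4, 5, 6, 7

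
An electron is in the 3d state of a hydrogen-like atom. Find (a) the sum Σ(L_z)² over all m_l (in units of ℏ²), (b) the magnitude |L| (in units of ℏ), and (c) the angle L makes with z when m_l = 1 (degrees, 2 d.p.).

For 3d, l = 2.
Σ m_l² = 10, so Σ(L_z)² = 10 ℏ².
|L| = ℏ√(2·3) = √6 ℏ ≈ 2.449ℏ.
For m_l = 1: cos θ = 1/√6, θ ≈ 65.91°.

Σ(L_z)² = 10 ℏ²; |L| = √6 ℏ ≈ 2.449ℏ; θ(m_l=1) ≈ 65.91°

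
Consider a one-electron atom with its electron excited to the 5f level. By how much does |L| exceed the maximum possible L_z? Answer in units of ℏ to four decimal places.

The 5f level has l = 3.
|L| = 2√3 ℏ ≈ 3.4641ℏ, while L_z,max = lℏ = 3ℏ.
The difference is (2√3 − 3)ℏ ≈ 0.4641ℏ.

|L| − L_z,max ≈ 0.4641ℏ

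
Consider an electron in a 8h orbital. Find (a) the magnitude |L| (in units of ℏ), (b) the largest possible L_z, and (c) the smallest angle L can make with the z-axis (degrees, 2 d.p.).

|L| = √30 ℏ ≈ 5.477ℏ; L_z,max = 5ℏ; θ_min ≈ 24.09°

The 8h subshell has l = 5.
|L| = ℏ√(5·6) = √30 ℏ ≈ 5.477ℏ.
L_z,max = lℏ = 5ℏ.
cos θ_min = 5/√30, so θ_min ≈ 24.09°.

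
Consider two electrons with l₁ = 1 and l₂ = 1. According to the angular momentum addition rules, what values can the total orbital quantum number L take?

By the triangle rule, |l₁ − l₂| ≤ L ≤ l₁ + l₂.
L ∈ {0, 1, 2}.

L = 0, 1, 2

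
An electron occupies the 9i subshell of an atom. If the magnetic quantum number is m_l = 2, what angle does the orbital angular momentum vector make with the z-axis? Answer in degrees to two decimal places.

For 9i, l = 6.
|L| = ℏ√(l(l+1)) = √42 ℏ.
L_z = m_l ℏ = 2ℏ.
cos θ = L_z/|L| = 2/√42, so θ ≈ 72.02°.

θ ≈ 72.02°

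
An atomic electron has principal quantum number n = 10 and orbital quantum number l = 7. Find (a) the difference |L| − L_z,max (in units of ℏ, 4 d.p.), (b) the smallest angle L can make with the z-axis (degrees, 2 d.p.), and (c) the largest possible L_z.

|L|−L_z,max ≈ 0.4833ℏ; θ_min ≈ 20.70°; L_z,max = 7ℏ

|L| − L_z,max = (2√14 − 7)ℏ ≈ 0.4833ℏ.
cos θ_min = 7/√56, so θ_min ≈ 20.70°.
L_z,max = lℏ = 7ℏ.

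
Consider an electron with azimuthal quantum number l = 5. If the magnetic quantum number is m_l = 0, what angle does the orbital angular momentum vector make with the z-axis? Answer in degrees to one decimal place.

|L| = ℏ√(l(l+1)) = √30 ℏ.
L_z = m_l ℏ = 0ℏ.
cos θ = L_z/|L| = 0/√30, so θ ≈ 90.0°.

θ ≈ 90.0°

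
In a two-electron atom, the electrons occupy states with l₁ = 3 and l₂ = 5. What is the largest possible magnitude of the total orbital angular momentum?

Angular momentum addition gives L = |l₁ − l₂|, …, l₁ + l₂.
So L can be 2, 3, 4, 5, 6, 7, 8.
The largest magnitude corresponds to L = 8: |L_tot| = ℏ√(8·9) = 6√2 ℏ.

|L_tot|_max = 6√2 ℏ ≈ 8.485ℏ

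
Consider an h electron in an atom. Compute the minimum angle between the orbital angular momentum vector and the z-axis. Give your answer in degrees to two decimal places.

θ_min ≈ 24.09°

For an h orbital, l = 5.
|L|² = l(l+1)ℏ² = 30ℏ², so |L| = √30 ℏ.
The smallest angle corresponds to the largest L_z, i.e. m_l = l = 5, giving L_z = 5ℏ.
cos θ_min = 5/√30, so θ_min ≈ 24.09°.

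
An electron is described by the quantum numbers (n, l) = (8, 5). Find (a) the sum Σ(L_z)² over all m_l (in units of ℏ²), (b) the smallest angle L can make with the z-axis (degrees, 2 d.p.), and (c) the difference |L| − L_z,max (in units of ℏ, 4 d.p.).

Σ(L_z)² = 110 ℏ²; θ_min ≈ 24.09°; |L|−L_z,max ≈ 0.4772ℏ

Σ m_l² = 110, so Σ(L_z)² = 110 ℏ².
cos θ_min = 5/√30, so θ_min ≈ 24.09°.
|L| − L_z,max = (√30 − 5)ℏ ≈ 0.4772ℏ.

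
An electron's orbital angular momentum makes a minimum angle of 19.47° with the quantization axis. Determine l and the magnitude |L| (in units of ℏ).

l = 8, |L| = 6√2 ℏ ≈ 8.485ℏ

cos²θ_min = l/(l+1) = 0.8889.
Thus l = 0.8889/(1 − 0.8889) ≈ 8.
Then |L| = ℏ√(8·9) = 6√2 ℏ.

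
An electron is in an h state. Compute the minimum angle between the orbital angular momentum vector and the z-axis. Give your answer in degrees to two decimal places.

θ_min ≈ 24.09°

The letter h corresponds to l = 5.
|L|² = l(l+1)ℏ² = 30ℏ², so |L| = √30 ℏ.
The smallest angle corresponds to the largest L_z, i.e. m_l = l = 5, giving L_z = 5ℏ.
cos θ_min = 5/√30, so θ_min ≈ 24.09°.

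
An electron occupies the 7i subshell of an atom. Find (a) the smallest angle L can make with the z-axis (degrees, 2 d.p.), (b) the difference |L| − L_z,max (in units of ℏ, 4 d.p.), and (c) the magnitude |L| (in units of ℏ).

7i means n = 7, l = 6.
cos θ_min = 6/√42, so θ_min ≈ 22.21°.
|L| − L_z,max = (√42 − 6)ℏ ≈ 0.4807ℏ.
|L| = ℏ√(6·7) = √42 ℏ ≈ 6.481ℏ.

θ_min ≈ 22.21°; |L|−L_z,max ≈ 0.4807ℏ; |L| = √42 ℏ ≈ 6.481ℏ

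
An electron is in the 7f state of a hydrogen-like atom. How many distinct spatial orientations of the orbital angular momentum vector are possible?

7

For 7f, l = 3.
The number of m_l values is 2l + 1 = 2·3 + 1 = 7.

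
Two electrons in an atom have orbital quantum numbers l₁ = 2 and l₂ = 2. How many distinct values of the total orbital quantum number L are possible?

5

L runs from |2 − 2| = 0 to 2 + 2 = 4.
So L can be 0, 1, 2, 3, 4.
That is 5 values.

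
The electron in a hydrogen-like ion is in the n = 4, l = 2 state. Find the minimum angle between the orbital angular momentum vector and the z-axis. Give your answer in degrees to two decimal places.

θ_min ≈ 35.26°

|L| = ℏ√(l(l+1)) = √6 ℏ.
The smallest angle corresponds to the largest L_z, i.e. m_l = l = 2, giving L_z = 2ℏ.
cos θ_min = 2/√6, so θ_min ≈ 35.26°.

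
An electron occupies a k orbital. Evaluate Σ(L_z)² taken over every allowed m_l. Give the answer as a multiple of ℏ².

Σ(L_z)² = 280 ℏ²

The letter k corresponds to l = 7.
m_l ∈ {-7, -6, -5, -4, -3, -2, -1, 0, 1, 2, 3, 4, 5, 6, 7}.
Σ m_l² = l(l+1)(2l+1)/3 = 7·8·15/3 = 280.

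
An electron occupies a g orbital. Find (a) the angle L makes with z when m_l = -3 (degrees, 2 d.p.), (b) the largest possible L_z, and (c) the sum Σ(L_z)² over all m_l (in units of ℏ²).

For a g orbital, l = 4.
For m_l = -3: cos θ = -3/√20, θ ≈ 132.13°.
L_z,max = lℏ = 4ℏ.
Σ m_l² = 60, so Σ(L_z)² = 60 ℏ².

θ(m_l=-3) ≈ 132.13°; L_z,max = 4ℏ; Σ(L_z)² = 60 ℏ²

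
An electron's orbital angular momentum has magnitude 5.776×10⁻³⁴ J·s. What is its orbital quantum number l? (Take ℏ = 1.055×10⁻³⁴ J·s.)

l = 5

Dividing by ℏ: |L|/ℏ ≈ 5.475.
Set l(l+1) = 29.97; the integer solution is l = 5.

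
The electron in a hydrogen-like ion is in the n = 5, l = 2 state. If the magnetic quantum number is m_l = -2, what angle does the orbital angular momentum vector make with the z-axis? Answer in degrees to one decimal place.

|L|² = l(l+1)ℏ² = 6ℏ², so |L| = √6 ℏ.
L_z = m_l ℏ = −2ℏ.
cos θ = L_z/|L| = -2/√6, so θ ≈ 144.7°.

θ ≈ 144.7°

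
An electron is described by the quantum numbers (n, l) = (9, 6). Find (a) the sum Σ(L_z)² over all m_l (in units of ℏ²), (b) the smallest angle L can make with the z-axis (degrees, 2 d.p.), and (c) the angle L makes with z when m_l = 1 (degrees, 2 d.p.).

Σ(L_z)² = 182 ℏ²; θ_min ≈ 22.21°; θ(m_l=1) ≈ 81.12°

Σ m_l² = 182, so Σ(L_z)² = 182 ℏ².
cos θ_min = 6/√42, so θ_min ≈ 22.21°.
For m_l = 1: cos θ = 1/√42, θ ≈ 81.12°.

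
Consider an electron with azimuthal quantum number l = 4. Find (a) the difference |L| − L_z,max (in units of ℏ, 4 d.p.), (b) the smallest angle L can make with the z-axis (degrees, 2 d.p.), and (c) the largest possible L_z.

|L|−L_z,max ≈ 0.4721ℏ; θ_min ≈ 26.57°; L_z,max = 4ℏ

|L| − L_z,max = (2√5 − 4)ℏ ≈ 0.4721ℏ.
cos θ_min = 4/√20, so θ_min ≈ 26.57°.
L_z,max = lℏ = 4ℏ.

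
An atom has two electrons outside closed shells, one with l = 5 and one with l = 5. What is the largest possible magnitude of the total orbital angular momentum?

|L_tot|_max = √110 ℏ ≈ 10.488ℏ

By the triangle rule, |l₁ − l₂| ≤ L ≤ l₁ + l₂.
Allowed values: L = 0, 1, 2, 3, 4, 5, 6, 7, 8, 9, 10.
The largest magnitude corresponds to L = 10: |L_tot| = ℏ√(10·11) = √110 ℏ.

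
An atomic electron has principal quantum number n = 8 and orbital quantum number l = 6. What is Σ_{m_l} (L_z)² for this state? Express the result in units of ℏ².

Σ(L_z)² = 182 ℏ²

m_l runs from −6 to 6, i.e. {-6, -5, -4, -3, -2, -1, 0, 1, 2, 3, 4, 5, 6}.
Σ m_l² = 2·(1 + 4 + 9 + 16 + 25 + 36) = 182.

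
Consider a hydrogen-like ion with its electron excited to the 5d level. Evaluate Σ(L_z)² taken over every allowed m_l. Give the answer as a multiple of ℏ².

Σ(L_z)² = 10 ℏ²

The 5d level has l = 2.
m_l runs from −2 to 2, i.e. {-2, -1, 0, 1, 2}.
Σ m_l² = 2·(1 + 4) = 10.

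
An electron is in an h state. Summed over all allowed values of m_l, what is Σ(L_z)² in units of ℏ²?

An h state has l = 5.
The allowed m_l values are -5, -4, -3, -2, -1, 0, 1, 2, 3, 4, 5.
Σ m_l² = 2·(1 + 4 + 9 + 16 + 25) = 110.

Σ(L_z)² = 110 ℏ²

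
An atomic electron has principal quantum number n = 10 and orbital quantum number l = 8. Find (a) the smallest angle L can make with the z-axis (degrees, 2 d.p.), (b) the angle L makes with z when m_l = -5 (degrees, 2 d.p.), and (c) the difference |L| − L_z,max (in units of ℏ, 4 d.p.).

θ_min ≈ 19.47°; θ(m_l=-5) ≈ 126.10°; |L|−L_z,max ≈ 0.4853ℏ

cos θ_min = 8/√72, so θ_min ≈ 19.47°.
For m_l = -5: cos θ = -5/√72, θ ≈ 126.10°.
|L| − L_z,max = (6√2 − 8)ℏ ≈ 0.4853ℏ.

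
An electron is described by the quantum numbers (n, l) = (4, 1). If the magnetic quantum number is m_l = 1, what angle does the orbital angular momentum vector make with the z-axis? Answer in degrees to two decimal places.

θ ≈ 45.00°

|L| = √(l(l+1)) ℏ = √2 ℏ.
L_z = m_l ℏ = 1ℏ.
cos θ = L_z/|L| = 1/√2, so θ ≈ 45.00°.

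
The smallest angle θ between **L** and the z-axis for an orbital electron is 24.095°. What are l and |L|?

At minimum angle, m_l = l, so cos θ = l/√(l(l+1)); cos²θ = l/(l+1) = 0.8333.
l = cos²θ/sin²θ ≈ 5.
Then |L| = ℏ√(5·6) = √30 ℏ.

l = 5, |L| = √30 ℏ ≈ 5.477ℏ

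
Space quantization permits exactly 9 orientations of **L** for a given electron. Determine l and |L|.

Since there are 2l+1 = 9 values of m_l, l = 4.
|L| = ℏ√(l(l+1)) = ℏ√(4·5) = 2√5 ℏ.

l = 4, |L| = 2√5 ℏ ≈ 4.472ℏ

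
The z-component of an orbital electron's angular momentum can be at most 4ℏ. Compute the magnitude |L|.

|L| = 2√5 ℏ ≈ 4.472ℏ

L_z,max = lℏ, so l = 4.
|L| = ℏ√(l(l+1)) = 2√5 ℏ.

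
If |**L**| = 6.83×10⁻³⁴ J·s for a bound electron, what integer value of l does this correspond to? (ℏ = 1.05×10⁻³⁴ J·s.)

Dividing by ℏ: |L|/ℏ ≈ 6.505.
(|L|/ℏ)² = l(l+1) ≈ 42.31 ⇒ l = 6.

l = 6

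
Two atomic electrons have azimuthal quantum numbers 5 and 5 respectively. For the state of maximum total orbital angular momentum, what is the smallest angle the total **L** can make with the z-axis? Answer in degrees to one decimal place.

Angular momentum addition gives L = |l₁ − l₂|, …, l₁ + l₂.
L ∈ {0, 1, 2, 3, 4, 5, 6, 7, 8, 9, 10}.
The maximum is L = 10, with |L_tot| = ℏ√(10·11) = √110 ℏ.
The minimum angle with z is arccos(10/√110) ≈ 17.5°.

θ_min ≈ 17.5°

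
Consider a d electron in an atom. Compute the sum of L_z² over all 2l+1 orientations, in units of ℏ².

Σ(L_z)² = 10 ℏ²

The letter d corresponds to l = 2.
m_l ∈ {-2, -1, 0, 1, 2}.
Summing m² from −2 to 2: Σ m_l² = 10.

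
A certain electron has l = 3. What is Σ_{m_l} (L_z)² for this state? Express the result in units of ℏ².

Σ(L_z)² = 28 ℏ²

m_l ∈ {-3, -2, -1, 0, 1, 2, 3}.
Σ m_l² = l(l+1)(2l+1)/3 = 3·4·7/3 = 28.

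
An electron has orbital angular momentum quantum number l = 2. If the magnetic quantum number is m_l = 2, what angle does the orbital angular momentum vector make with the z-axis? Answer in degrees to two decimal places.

|L| = ℏ√(l(l+1)) = √6 ℏ.
L_z = m_l ℏ = 2ℏ.
cos θ = L_z/|L| = 2/√6, so θ ≈ 35.26°.

θ ≈ 35.26°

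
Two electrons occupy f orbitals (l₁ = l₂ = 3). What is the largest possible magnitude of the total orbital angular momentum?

Angular momentum addition gives L = |l₁ − l₂|, …, l₁ + l₂.
Allowed values: L = 0, 1, 2, 3, 4, 5, 6.
The largest magnitude corresponds to L = 6: |L_tot| = ℏ√(6·7) = √42 ℏ.

|L_tot|_max = √42 ℏ ≈ 6.481ℏ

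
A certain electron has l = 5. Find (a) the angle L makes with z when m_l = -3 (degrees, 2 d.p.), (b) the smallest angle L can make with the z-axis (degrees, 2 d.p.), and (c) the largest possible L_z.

θ(m_l=-3) ≈ 123.21°; θ_min ≈ 24.09°; L_z,max = 5ℏ

For m_l = -3: cos θ = -3/√30, θ ≈ 123.21°.
cos θ_min = 5/√30, so θ_min ≈ 24.09°.
L_z,max = lℏ = 5ℏ.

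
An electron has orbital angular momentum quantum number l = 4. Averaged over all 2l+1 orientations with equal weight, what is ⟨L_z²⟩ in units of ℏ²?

m_l ∈ {-4, -3, -2, -1, 0, 1, 2, 3, 4}.
Average of L_z² over 9 states: 60/9 ℏ² = 6.667 ℏ².

⟨L_z²⟩ = 6.667 ℏ²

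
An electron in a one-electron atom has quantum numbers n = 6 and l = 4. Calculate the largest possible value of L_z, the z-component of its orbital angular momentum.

L_z = m_l ℏ with m_l ∈ {−4, …, 4}; the maximum is m_l = 4.

L_z,max = 4ℏ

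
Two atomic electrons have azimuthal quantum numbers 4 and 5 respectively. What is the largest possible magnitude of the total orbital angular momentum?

By the triangle rule, |l₁ − l₂| ≤ L ≤ l₁ + l₂.
Allowed values: L = 1, 2, 3, 4, 5, 6, 7, 8, 9.
The largest magnitude corresponds to L = 9: |L_tot| = ℏ√(9·10) = 3√10 ℏ.

|L_tot|_max = 3√10 ℏ ≈ 9.487ℏ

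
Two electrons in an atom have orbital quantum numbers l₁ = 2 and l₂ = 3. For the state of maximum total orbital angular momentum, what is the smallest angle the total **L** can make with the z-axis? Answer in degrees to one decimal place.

By the triangle rule, |l₁ − l₂| ≤ L ≤ l₁ + l₂.
Allowed values: L = 1, 2, 3, 4, 5.
The maximum is L = 5, with |L_tot| = ℏ√(5·6) = √30 ℏ.
The minimum angle with z is arccos(5/√30) ≈ 24.1°.

θ_min ≈ 24.1°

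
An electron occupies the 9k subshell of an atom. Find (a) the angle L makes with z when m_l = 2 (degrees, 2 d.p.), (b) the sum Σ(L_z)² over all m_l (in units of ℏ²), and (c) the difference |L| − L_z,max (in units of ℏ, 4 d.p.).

The 9k subshell has l = 7.
For m_l = 2: cos θ = 2/√56, θ ≈ 74.50°.
Σ m_l² = 280, so Σ(L_z)² = 280 ℏ².
|L| − L_z,max = (2√14 − 7)ℏ ≈ 0.4833ℏ.

θ(m_l=2) ≈ 74.50°; Σ(L_z)² = 280 ℏ²; |L|−L_z,max ≈ 0.4833ℏ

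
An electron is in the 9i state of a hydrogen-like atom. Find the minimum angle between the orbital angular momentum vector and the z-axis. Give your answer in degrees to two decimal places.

9i means n = 9, l = 6.
|L|² = l(l+1)ℏ² = 42ℏ², so |L| = √42 ℏ.
The smallest angle corresponds to the largest L_z, i.e. m_l = l = 6, giving L_z = 6ℏ.
cos θ_min = 6/√42, so θ_min ≈ 22.21°.

θ_min ≈ 22.21°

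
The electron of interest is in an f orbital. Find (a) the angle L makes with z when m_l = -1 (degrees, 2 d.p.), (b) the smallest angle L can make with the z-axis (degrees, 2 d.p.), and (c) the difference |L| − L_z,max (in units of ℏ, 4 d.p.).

θ(m_l=-1) ≈ 106.78°; θ_min ≈ 30.00°; |L|−L_z,max ≈ 0.4641ℏ

For an f orbital, l = 3.
For m_l = -1: cos θ = -1/√12, θ ≈ 106.78°.
cos θ_min = 3/√12, so θ_min ≈ 30.00°.
|L| − L_z,max = (2√3 − 3)ℏ ≈ 0.4641ℏ.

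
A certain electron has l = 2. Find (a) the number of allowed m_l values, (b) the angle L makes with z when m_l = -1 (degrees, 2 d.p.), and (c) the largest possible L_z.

5 values; θ(m_l=-1) ≈ 114.09°; L_z,max = 2ℏ

There are 2l+1 = 5 values of m_l.
For m_l = -1: cos θ = -1/√6, θ ≈ 114.09°.
L_z,max = lℏ = 2ℏ.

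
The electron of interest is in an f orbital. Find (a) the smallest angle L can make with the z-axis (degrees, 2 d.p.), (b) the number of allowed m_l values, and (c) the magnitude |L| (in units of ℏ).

θ_min ≈ 30.00°; 7 values; |L| = 2√3 ℏ ≈ 3.464ℏ

An f state has l = 3.
cos θ_min = 3/√12, so θ_min ≈ 30.00°.
There are 2l+1 = 7 values of m_l.
|L| = ℏ√(3·4) = 2√3 ℏ ≈ 3.464ℏ.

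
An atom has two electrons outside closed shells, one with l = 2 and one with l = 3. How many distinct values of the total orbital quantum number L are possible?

5

L runs from |2 − 3| = 1 to 2 + 3 = 5.
L ∈ {1, 2, 3, 4, 5}.
That is 5 values.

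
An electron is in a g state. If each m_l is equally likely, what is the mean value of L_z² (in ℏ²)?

⟨L_z²⟩ = 6.667 ℏ²

The letter g corresponds to l = 4.
The allowed m_l values are -4, -3, -2, -1, 0, 1, 2, 3, 4.
⟨L_z²⟩ = ℏ²·(Σ m_l²)/(2l+1) = ℏ²·60/9 = 6.667ℏ².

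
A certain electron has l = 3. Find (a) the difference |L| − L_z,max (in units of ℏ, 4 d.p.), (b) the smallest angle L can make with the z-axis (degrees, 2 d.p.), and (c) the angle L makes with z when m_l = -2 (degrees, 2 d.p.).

|L|−L_z,max ≈ 0.4641ℏ; θ_min ≈ 30.00°; θ(m_l=-2) ≈ 125.26°

|L| − L_z,max = (2√3 − 3)ℏ ≈ 0.4641ℏ.
cos θ_min = 3/√12, so θ_min ≈ 30.00°.
For m_l = -2: cos θ = -2/√12, θ ≈ 125.26°.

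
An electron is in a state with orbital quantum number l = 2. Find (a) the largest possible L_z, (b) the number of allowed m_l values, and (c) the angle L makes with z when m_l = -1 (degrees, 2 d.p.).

L_z,max = lℏ = 2ℏ.
There are 2l+1 = 5 values of m_l.
For m_l = -1: cos θ = -1/√6, θ ≈ 114.09°.

L_z,max = 2ℏ; 5 values; θ(m_l=-1) ≈ 114.09°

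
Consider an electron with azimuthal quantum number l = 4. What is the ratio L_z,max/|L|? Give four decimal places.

L_z,max/|L| = 0.8944

|L| = 2√5 ℏ ≈ 4.4721ℏ, while L_z,max = lℏ = 4ℏ.
L_z,max/|L| = 4/√20 = 0.8944.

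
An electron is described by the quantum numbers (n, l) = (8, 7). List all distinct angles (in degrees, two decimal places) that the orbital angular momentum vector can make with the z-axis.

|L|² = l(l+1)ℏ² = 56ℏ², so |L| = 2√14 ℏ.
cos θ = m_l/√56 for each m_l ∈ {-7, -6, -5, -4, -3, -2, -1, 0, 1, 2, 3, 4, 5, 6, 7}.

θ ∈ {20.70°, 36.70°, 48.08°, 57.69°, 66.37°, 74.50°, 82.32°, 90.00°, 97.68°, 105.50°, 113.63°, 122.31°, 131.92°, 143.30°, 159.30°}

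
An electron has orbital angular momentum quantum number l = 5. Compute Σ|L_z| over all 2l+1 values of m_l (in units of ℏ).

Σ|L_z| = 30 ℏ

m_l ∈ {-5, -4, -3, -2, -1, 0, 1, 2, 3, 4, 5}.
Σ|m_l| = l(l+1) = 30.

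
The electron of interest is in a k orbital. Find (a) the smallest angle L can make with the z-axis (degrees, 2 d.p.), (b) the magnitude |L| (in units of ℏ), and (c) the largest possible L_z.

A k state has l = 7.
cos θ_min = 7/√56, so θ_min ≈ 20.70°.
|L| = ℏ√(7·8) = 2√14 ℏ ≈ 7.483ℏ.
L_z,max = lℏ = 7ℏ.

θ_min ≈ 20.70°; |L| = 2√14 ℏ ≈ 7.483ℏ; L_z,max = 7ℏ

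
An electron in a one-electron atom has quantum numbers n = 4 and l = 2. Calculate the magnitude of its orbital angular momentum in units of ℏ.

|L| = ℏ√(l(l+1)) = ℏ√(2·3) = √6 ℏ

|L| = √6 ℏ ≈ 2.449ℏ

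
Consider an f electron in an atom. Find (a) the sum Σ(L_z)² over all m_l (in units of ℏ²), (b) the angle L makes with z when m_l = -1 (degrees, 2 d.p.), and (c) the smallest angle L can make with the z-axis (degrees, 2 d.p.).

For an f orbital, l = 3.
Σ m_l² = 28, so Σ(L_z)² = 28 ℏ².
For m_l = -1: cos θ = -1/√12, θ ≈ 106.78°.
cos θ_min = 3/√12, so θ_min ≈ 30.00°.

Σ(L_z)² = 28 ℏ²; θ(m_l=-1) ≈ 106.78°; θ_min ≈ 30.00°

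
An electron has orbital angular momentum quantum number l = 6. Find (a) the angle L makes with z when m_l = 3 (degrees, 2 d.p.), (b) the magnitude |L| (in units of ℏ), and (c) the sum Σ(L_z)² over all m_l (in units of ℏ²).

For m_l = 3: cos θ = 3/√42, θ ≈ 62.42°.
|L| = ℏ√(6·7) = √42 ℏ ≈ 6.481ℏ.
Σ m_l² = 182, so Σ(L_z)² = 182 ℏ².

θ(m_l=3) ≈ 62.42°; |L| = √42 ℏ ≈ 6.481ℏ; Σ(L_z)² = 182 ℏ²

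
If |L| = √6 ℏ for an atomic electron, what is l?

|L| = ℏ√(l(l+1)), so l(l+1) = 6.
The positive root is l = 2.

l = 2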